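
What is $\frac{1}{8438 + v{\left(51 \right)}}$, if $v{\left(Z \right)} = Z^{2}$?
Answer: $\frac{1}{11039} \approx 9.0588 \cdot 10^{-5}$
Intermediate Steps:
$\frac{1}{8438 + v{\left(51 \right)}} = \frac{1}{8438 + 51^{2}} = \frac{1}{8438 + 2601} = \frac{1}{11039}$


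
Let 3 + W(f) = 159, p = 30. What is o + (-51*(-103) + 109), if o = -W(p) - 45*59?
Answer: 2551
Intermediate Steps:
W(f) = 156 (W(f) = -3 + 159 = 156)
o = -2811 (o = -1*156 - 45*59 = -156 - 1*2655 = -156 - 2655 = -2811)
o + (-51*(-103) + 109) = -2811 + (-51*(-103) + 109) = -2811 + (5253 + 109) = -2811 + 5362 = 2551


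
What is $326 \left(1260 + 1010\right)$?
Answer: $740020$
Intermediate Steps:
$326 \left(1260 + 1010\right) = 326 \cdot 2270 = 740020$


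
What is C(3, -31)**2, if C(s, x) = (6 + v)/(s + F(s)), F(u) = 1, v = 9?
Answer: 225/16 ≈ 14.063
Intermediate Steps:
C(s, x) = 15/(1 + s) (C(s, x) = (6 + 9)/(s + 1) = 15/(1 + s))
C(3, -31)**2 = (15/(1 + 3))**2 = (15/4)**2 = 225/16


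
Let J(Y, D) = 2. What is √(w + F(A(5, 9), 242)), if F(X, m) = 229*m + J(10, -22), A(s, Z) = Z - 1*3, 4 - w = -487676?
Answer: 10*√5431 ≈ 736.95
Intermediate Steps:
w = 487680 (w = 4 - 1*(-487676) = 4 + 487676 = 487680)
A(s, Z) = -3 + Z (A(s, Z) = Z - 3 = -3 + Z)
F(X, m) = 2 + 229*m (F(X, m) = 229*m + 2 = 2 + 229*m)
√(w + F(A(5, 9), 242)) = √(487680 + (2 + 229*242)) = √(487680 + (2 + 55418)) = √(487680 + 55420) = √543100 = 10*√5431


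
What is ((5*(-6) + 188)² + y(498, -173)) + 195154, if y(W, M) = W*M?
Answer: 133964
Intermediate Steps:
y(W, M) = M*W
((5*(-6) + 188)² + y(498, -173)) + 195154 = ((5*(-6) + 188)² - 173*498) + 195154 = ((-30 + 188)² - 86154) + 195154 = (158² - 86154) + 195154 = (24964 - 86154) + 195154 = -61190 + 195154 = 133964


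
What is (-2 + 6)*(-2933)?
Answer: -11732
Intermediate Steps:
(-2 + 6)*(-2933) = 4*(-2933) = -11732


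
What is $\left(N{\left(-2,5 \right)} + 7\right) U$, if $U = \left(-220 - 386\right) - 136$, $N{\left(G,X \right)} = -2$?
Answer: $-3710$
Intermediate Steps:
$U = -742$ ($U = -606 - 136 = -742$)
$\left(N{\left(-2,5 \right)} + 7\right) U = \left(-2 + 7\right) \left(-742\right) = 5 \left(-742\right) = -3710$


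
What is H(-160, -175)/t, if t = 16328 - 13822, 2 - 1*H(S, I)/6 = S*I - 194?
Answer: -11916/179 ≈ -66.570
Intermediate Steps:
H(S, I) = 1176 - 6*I*S (H(S, I) = 12 - 6*(S*I - 194) = 12 - 6*(I*S - 194) = 12 - 6*(-194 + I*S) = 12 + (1164 - 6*I*S) = 1176 - 6*I*S)
t = 2506
H(-160, -175)/t = (1176 - 6*(-175)*(-160))/2506 = (1176 - 168000)*(1/2506) = -166824*1/2506 = -11916/179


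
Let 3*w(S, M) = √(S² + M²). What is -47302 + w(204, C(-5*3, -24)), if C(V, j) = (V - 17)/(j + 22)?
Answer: -47302 + 4*√2617/3 ≈ -47234.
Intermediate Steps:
C(V, j) = (-17 + V)/(22 + j)
w(S, M) = √(M² + S²)/3 (w(S, M) = √(S² + M²)/3 = √(M² + S²)/3)
-47302 + w(204, C(-5*3, -24)) = -47302 + √(((-17 - 5*3)/(22 - 24))² + 204²)/3 = -47302 + √(((-17 - 15)/(-2))² + 41616)/3 = -47302 + √((-½*(-32))² + 41616)/3 = -47302 + √(16² + 41616)/3 = -47302 + √(256 + 41616)/3 = -47302 + √41872/3 = -47302 + (4*√2617)/3 = -47302 + 4*√2617/3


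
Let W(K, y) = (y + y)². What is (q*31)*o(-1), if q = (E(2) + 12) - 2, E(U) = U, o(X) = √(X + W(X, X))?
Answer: 372*√3 ≈ 644.32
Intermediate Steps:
W(K, y) = 4*y² (W(K, y) = (2*y)² = 4*y²)
o(X) = √(X + 4*X²)
q = 12 (q = (2 + 12) - 2 = 14 - 2 = 12)
(q*31)*o(-1) = (12*31)*√(-(1 + 4*(-1))) = 372*√(-(1 - 4)) = 372*√(-1*(-3)) = 372*√3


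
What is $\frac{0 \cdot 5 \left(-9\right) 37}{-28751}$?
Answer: $0$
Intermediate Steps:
$\frac{0 \cdot 5 \left(-9\right) 37}{-28751} = 0 \left(-45\right) 37 \left(- \frac{1}{28751}\right) = 0 \cdot 37 \left(- \frac{1}{28751}\right) = 0 \left(- \frac{1}{28751}\right) = 0$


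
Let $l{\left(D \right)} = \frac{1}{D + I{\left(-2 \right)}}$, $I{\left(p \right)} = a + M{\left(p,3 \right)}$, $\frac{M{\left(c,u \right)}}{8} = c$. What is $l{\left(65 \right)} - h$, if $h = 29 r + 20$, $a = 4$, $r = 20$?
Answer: $- \frac{31799}{53} \approx -599.98$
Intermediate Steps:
$M{\left(c,u \right)} = 8 c$
$h = 600$ ($h = 29 \cdot 20 + 20 = 580 + 20 = 600$)
$I{\left(p \right)} = 4 + 8 p$
$l{\left(D \right)} = \frac{1}{-12 + D}$ ($l{\left(D \right)} = \frac{1}{D + \left(4 + 8 \left(-2\right)\right)} = \frac{1}{D + \left(4 - 16\right)} = \frac{1}{D - 12} = \frac{1}{-12 + D}$)
$l{\left(65 \right)} - h = \frac{1}{-12 + 65} - 600 = \frac{1}{53} - 600 = - \frac{31799}{53}$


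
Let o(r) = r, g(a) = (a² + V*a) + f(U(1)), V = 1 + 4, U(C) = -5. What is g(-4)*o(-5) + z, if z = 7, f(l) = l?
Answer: 52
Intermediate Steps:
V = 5
g(a) = -5 + a² + 5*a (g(a) = (a² + 5*a) - 5 = -5 + a² + 5*a)
g(-4)*o(-5) + z = (-5 + (-4)² + 5*(-4))*(-5) + 7 = (-5 + 16 - 20)*(-5) + 7 = -9*(-5) + 7 = 45 + 7 = 52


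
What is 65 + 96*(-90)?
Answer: -8575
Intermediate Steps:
65 + 96*(-90) = 65 - 8640 = -8575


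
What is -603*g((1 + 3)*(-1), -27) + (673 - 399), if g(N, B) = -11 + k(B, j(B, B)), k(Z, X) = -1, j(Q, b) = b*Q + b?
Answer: 7510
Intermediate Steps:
j(Q, b) = b + Q*b (j(Q, b) = Q*b + b = b + Q*b)
g(N, B) = -12 (g(N, B) = -11 - 1 = -12)
-603*g((1 + 3)*(-1), -27) + (673 - 399) = -603*(-12) + (673 - 399) = 7236 + 274 = 7510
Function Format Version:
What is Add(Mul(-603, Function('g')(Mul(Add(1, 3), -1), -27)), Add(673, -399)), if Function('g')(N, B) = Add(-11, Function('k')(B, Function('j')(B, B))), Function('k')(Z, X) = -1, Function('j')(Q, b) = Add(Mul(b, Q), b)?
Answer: 7510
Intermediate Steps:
Function('j')(Q, b) = Add(b, Mul(Q, b)) (Function('j')(Q, b) = Add(Mul(Q, b), b) = Add(b, Mul(Q, b)))
Function('g')(N, B) = -12 (Function('g')(N, B) = Add(-11, -1) = -12)
Add(Mul(-603, Function('g')(Mul(Add(1, 3), -1), -27)), Add(673, -399)) = Add(Mul(-603, -12), Add(673, -399)) = Add(7236, 274) = 7510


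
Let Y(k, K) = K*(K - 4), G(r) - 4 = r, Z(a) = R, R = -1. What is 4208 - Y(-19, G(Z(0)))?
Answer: 4211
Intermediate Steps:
Z(a) = -1
G(r) = 4 + r
Y(k, K) = K*(-4 + K)
4208 - Y(-19, G(Z(0))) = 4208 - (4 - 1)*(-4 + (4 - 1)) = 4208 - 3*(-4 + 3) = 4208 - 3*(-1) = 4208 - 1*(-3) = 4208 + 3 = 4211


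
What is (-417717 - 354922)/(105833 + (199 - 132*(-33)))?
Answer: -772639/110388 ≈ -6.9993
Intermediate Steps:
(-417717 - 354922)/(105833 + (199 - 132*(-33))) = -772639/(105833 + (199 + 4356)) = -772639/(105833 + 4555) = -772639/110388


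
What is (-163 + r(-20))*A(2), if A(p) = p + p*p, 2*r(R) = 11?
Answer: -945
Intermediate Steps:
r(R) = 11/2 (r(R) = (½)*11 = 11/2)
A(p) = p + p²
(-163 + r(-20))*A(2) = (-163 + 11/2)*(2*(1 + 2)) = -315*3 = -315/2*6 = -945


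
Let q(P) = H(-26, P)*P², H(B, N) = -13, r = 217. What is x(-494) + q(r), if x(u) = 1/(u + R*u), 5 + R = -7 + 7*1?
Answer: -1209622231/1976 ≈ -6.1216e+5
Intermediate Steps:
R = -5 (R = -5 + (-7 + 7*1) = -5 + (-7 + 7) = -5 + 0 = -5)
x(u) = -1/(4*u) (x(u) = 1/(u - 5*u) = 1/(-4*u) = -1/(4*u))
q(P) = -13*P²
x(-494) + q(r) = -¼/(-494) - 13*217² = -¼*(-1/494) - 13*47089 = 1/1976 - 612157 = -1209622231/1976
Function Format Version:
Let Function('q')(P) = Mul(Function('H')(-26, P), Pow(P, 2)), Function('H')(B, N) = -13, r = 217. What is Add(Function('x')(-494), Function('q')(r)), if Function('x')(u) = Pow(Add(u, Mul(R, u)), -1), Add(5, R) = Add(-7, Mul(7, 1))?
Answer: Rational(-1209622231, 1976) ≈ -6.1216e+5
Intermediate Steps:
R = -5 (R = Add(-5, Add(-7, Mul(7, 1))) = Add(-5, Add(-7, 7)) = Add(-5, 0) = -5)
Function('x')(u) = Mul(Rational(-1, 4), Pow(u, -1)) (Function('x')(u) = Pow(Add(u, Mul(-5, u)), -1) = Pow(Mul(-4, u), -1) = Mul(Rational(-1, 4), Pow(u, -1)))
Function('q')(P) = Mul(-13, Pow(P, 2))
Add(Function('x')(-494), Function('q')(r)) = Add(Mul(Rational(-1, 4), Pow(-494, -1)), Mul(-13, Pow(217, 2))) = Add(Mul(Rational(-1, 4), Rational(-1, 494)), Mul(-13, 47089)) = Add(Rational(1, 1976), -612157) = Rational(-1209622231, 1976)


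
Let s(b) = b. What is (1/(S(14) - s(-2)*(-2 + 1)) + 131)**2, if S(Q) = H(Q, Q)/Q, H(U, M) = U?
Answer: 16900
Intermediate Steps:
S(Q) = 1 (S(Q) = Q/Q = 1)
(1/(S(14) - s(-2)*(-2 + 1)) + 131)**2 = (1/(1 - (-2)*(-2 + 1)) + 131)**2 = (1/(1 - (-2)*(-1)) + 131)**2 = (1/(1 - 1*2) + 131)**2 = (1/(1 - 2) + 131)**2 = (1/(-1) + 131)**2 = (-1 + 131)**2 = 130**2 = 16900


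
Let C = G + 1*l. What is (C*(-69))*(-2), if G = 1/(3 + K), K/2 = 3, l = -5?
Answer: -2024/3 ≈ -674.67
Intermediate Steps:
K = 6 (K = 2*3 = 6)
G = ⅑ (G = 1/(3 + 6) = 1/9 = ⅑ ≈ 0.11111)
C = -44/9 (C = ⅑ + 1*(-5) = ⅑ - 5 = -44/9 ≈ -4.8889)
(C*(-69))*(-2) = -44/9*(-69)*(-2) = (1012/3)*(-2) = -2024/3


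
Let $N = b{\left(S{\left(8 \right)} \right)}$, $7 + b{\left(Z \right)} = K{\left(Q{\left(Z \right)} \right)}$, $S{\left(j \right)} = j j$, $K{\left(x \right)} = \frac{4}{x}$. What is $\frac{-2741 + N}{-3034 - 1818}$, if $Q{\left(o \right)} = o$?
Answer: $\frac{43967}{77632} \approx 0.56635$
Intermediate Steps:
$S{\left(j \right)} = j^{2}$
$b{\left(Z \right)} = -7 + \frac{4}{Z}$
$N = - \frac{111}{16}$ ($N = -7 + \frac{4}{8^{2}} = -7 + \frac{4}{64} = -7 + 4 \cdot \frac{1}{64} = -7 + \frac{1}{16} = - \frac{111}{16} \approx -6.9375$)
$\frac{-2741 + N}{-3034 - 1818} = \frac{-2741 - \frac{111}{16}}{-3034 - 1818} = - \frac{43967}{16 \left(-4852\right)} = \left(- \frac{43967}{16}\right) \left(- \frac{1}{4852}\right) = \frac{43967}{77632}$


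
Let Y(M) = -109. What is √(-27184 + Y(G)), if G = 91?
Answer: 7*I*√557 ≈ 165.21*I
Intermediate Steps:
√(-27184 + Y(G)) = √(-27184 - 109) = √(-27293) = 7*I*√557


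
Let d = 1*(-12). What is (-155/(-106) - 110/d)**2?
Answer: 2856100/25281 ≈ 112.97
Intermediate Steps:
d = -12
(-155/(-106) - 110/d)**2 = (-155/(-106) - 110/(-12))**2 = (-155*(-1/106) - 110*(-1/12))**2 = (155/106 + 55/6)**2 = (1690/159)**2 = 2856100/25281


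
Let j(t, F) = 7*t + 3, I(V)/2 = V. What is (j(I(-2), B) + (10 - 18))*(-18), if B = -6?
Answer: 594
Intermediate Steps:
I(V) = 2*V
j(t, F) = 3 + 7*t
(j(I(-2), B) + (10 - 18))*(-18) = ((3 + 7*(2*(-2))) + (10 - 18))*(-18) = ((3 + 7*(-4)) - 8)*(-18) = ((3 - 28) - 8)*(-18) = (-25 - 8)*(-18) = -33*(-18) = 594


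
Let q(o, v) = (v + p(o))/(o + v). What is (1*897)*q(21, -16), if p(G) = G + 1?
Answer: 5382/5 ≈ 1076.4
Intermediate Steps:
p(G) = 1 + G
q(o, v) = (1 + o + v)/(o + v) (q(o, v) = (v + (1 + o))/(o + v) = (1 + o + v)/(o + v))
(1*897)*q(21, -16) = (1*897)*((1 + 21 - 16)/(21 - 16)) = 897*(6/5) = 5382/5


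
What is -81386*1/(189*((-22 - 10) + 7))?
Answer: 81386/4725 ≈ 17.225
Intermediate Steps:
-81386*1/(189*((-22 - 10) + 7)) = -81386*1/(189*(-32 + 7)) = -81386/(189*(-25)) = -81386/(-4725) = -81386*(-1/4725) = 81386/4725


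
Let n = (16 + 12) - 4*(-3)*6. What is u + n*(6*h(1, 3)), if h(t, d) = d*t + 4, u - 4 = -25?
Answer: 4179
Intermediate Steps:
u = -21 (u = 4 - 25 = -21)
h(t, d) = 4 + d*t
n = 100 (n = 28 + 12*6 = 28 + 72 = 100)
u + n*(6*h(1, 3)) = -21 + 100*(6*(4 + 3*1)) = -21 + 100*(6*(4 + 3)) = -21 + 100*(6*7) = -21 + 100*42 = -21 + 4200 = 4179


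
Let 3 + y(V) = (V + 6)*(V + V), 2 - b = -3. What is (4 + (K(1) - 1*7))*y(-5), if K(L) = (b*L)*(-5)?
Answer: 364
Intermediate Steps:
b = 5 (b = 2 - 1*(-3) = 2 + 3 = 5)
K(L) = -25*L (K(L) = (5*L)*(-5) = -25*L)
y(V) = -3 + 2*V*(6 + V) (y(V) = -3 + (V + 6)*(V + V) = -3 + (6 + V)*(2*V) = -3 + 2*V*(6 + V))
(4 + (K(1) - 1*7))*y(-5) = (4 + (-25*1 - 1*7))*(-3 + 2*(-5)² + 12*(-5)) = (4 + (-25 - 7))*(-3 + 2*25 - 60) = (4 - 32)*(-3 + 50 - 60) = -28*(-13) = 364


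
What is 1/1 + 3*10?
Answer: 31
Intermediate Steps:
1/1 + 3*10 = 1 + 30 = 31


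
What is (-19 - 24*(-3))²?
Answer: 2809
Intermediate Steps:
(-19 - 24*(-3))² = (-19 + 72)² = 53² = 2809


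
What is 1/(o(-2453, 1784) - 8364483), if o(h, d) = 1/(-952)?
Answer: -952/7962987817 ≈ -1.1955e-7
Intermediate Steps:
o(h, d) = -1/952
1/(o(-2453, 1784) - 8364483) = 1/(-1/952 - 8364483) = 1/(-7962987817/952) = -952/7962987817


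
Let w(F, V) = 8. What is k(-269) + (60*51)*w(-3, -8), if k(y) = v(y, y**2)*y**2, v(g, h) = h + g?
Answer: 5216673692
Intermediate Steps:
v(g, h) = g + h
k(y) = y**2*(y + y**2) (k(y) = (y + y**2)*y**2 = y**2*(y + y**2))
k(-269) + (60*51)*w(-3, -8) = (-269)**3*(1 - 269) + (60*51)*8 = -19465109*(-268) + 3060*8 = 5216649212 + 24480 = 5216673692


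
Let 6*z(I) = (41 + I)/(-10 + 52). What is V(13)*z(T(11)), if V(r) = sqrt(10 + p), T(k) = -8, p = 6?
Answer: 11/21 ≈ 0.52381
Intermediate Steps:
V(r) = 4 (V(r) = sqrt(10 + 6) = sqrt(16) = 4)
z(I) = 41/252 + I/252 (z(I) = ((41 + I)/(-10 + 52))/6 = ((41 + I)/42)/6 = ((41 + I)*(1/42))/6 = (41/42 + I/42)/6 = 41/252 + I/252)
V(13)*z(T(11)) = 4*(41/252 + (1/252)*(-8)) = 4*(41/252 - 2/63) = 4*(11/84) = 11/21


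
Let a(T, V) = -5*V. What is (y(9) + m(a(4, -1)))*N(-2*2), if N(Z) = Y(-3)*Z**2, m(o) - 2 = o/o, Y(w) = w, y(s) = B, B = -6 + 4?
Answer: -48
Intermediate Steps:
B = -2
y(s) = -2
m(o) = 3 (m(o) = 2 + o/o = 2 + 1 = 3)
N(Z) = -3*Z**2
(y(9) + m(a(4, -1)))*N(-2*2) = (-2 + 3)*(-3*(-2*2)**2) = 1*(-3*(-4)**2) = 1*(-3*16) = 1*(-48) = -48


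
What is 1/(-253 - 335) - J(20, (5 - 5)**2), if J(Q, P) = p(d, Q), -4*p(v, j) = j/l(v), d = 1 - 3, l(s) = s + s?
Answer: -184/147 ≈ -1.2517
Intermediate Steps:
l(s) = 2*s
d = -2 (d = 1 - 1*3 = 1 - 3 = -2)
p(v, j) = -j/(8*v) (p(v, j) = -j/(4*(2*v)) = -j*1/(2*v)/4 = -j/(8*v))
J(Q, P) = Q/16 (J(Q, P) = -1/8*Q/(-2) = -1/8*Q*(-1/2) = Q/16)
1/(-253 - 335) - J(20, (5 - 5)**2) = 1/(-253 - 335) - 20/16 = 1/(-588) - 1*5/4 = -1/588 - 5/4 = -184/147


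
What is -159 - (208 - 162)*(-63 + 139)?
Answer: -3655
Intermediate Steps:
-159 - (208 - 162)*(-63 + 139) = -159 - 46*76 = -159 - 1*3496 = -159 - 3496 = -3655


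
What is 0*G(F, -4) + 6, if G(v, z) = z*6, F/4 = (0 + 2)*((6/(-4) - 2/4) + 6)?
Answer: 6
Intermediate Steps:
F = 32 (F = 4*((0 + 2)*((6/(-4) - 2/4) + 6)) = 4*(2*((6*(-1/4) - 2*1/4) + 6)) = 4*(2*((-3/2 - 1/2) + 6)) = 4*(2*(-2 + 6)) = 4*(2*4) = 4*8 = 32)
G(v, z) = 6*z
0*G(F, -4) + 6 = 0*(6*(-4)) + 6 = 0*(-24) + 6 = 0 + 6 = 6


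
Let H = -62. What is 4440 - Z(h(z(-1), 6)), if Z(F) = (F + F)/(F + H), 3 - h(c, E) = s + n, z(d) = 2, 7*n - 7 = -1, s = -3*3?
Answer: 395199/89 ≈ 4440.4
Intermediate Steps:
s = -9
n = 6/7 (n = 1 + (1/7)*(-1) = 1 - 1/7 = 6/7 ≈ 0.85714)
h(c, E) = 78/7 (h(c, E) = 3 - (-9 + 6/7) = 3 - 1*(-57/7) = 3 + 57/7 = 78/7)
Z(F) = 2*F/(-62 + F) (Z(F) = (F + F)/(F - 62) = (2*F)/(-62 + F) = 2*F/(-62 + F))
4440 - Z(h(z(-1), 6)) = 4440 - 2*78/(7*(-62 + 78/7)) = 4440 - 2*78/(7*(-356/7)) = 4440 - 2*78*(-7)/(7*356) = 4440 - 1*(-39/89) = 4440 + 39/89 = 395199/89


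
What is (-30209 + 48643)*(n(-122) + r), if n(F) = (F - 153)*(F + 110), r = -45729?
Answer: -782136186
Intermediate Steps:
n(F) = (-153 + F)*(110 + F)
(-30209 + 48643)*(n(-122) + r) = (-30209 + 48643)*((-16830 + (-122)² - 43*(-122)) - 45729) = 18434*((-16830 + 14884 + 5246) - 45729) = 18434*(3300 - 45729) = 18434*(-42429) = -782136186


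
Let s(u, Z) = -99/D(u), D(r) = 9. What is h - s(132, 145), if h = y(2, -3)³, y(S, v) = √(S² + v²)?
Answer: 11 + 13*√13 ≈ 57.872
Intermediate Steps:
s(u, Z) = -11 (s(u, Z) = -99/9 = -99*⅑ = -11)
h = 13*√13 (h = (√(2² + (-3)²))³ = (√(4 + 9))³ = (√13)³ = 13*√13 ≈ 46.872)
h - s(132, 145) = 13*√13 - 1*(-11) = 13*√13 + 11 = 11 + 13*√13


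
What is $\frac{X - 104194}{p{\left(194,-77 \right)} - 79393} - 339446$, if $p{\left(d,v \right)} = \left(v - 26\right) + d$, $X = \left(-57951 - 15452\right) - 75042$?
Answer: $- \frac{8972831351}{26434} \approx -3.3944 \cdot 10^{5}$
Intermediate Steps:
$X = -148445$ ($X = -73403 - 75042 = -148445$)
$p{\left(d,v \right)} = -26 + d + v$ ($p{\left(d,v \right)} = \left(-26 + v\right) + d = -26 + d + v$)
$\frac{X - 104194}{p{\left(194,-77 \right)} - 79393} - 339446 = \frac{-148445 - 104194}{\left(-26 + 194 - 77\right) - 79393} - 339446 = - \frac{252639}{91 - 79393} - 339446 = - \frac{252639}{-79302} - 339446 = \left(-252639\right) \left(- \frac{1}{79302}\right) - 339446 = \frac{84213}{26434} - 339446 = - \frac{8972831351}{26434}$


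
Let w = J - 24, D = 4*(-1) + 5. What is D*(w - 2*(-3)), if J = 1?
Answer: -17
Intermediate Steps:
D = 1 (D = -4 + 5 = 1)
w = -23 (w = 1 - 24 = -23)
D*(w - 2*(-3)) = 1*(-23 - 2*(-3)) = 1*(-23 + 6) = 1*(-17) = -17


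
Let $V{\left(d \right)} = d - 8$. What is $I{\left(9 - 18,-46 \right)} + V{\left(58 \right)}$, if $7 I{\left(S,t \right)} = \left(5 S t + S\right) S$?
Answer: $- \frac{18199}{7} \approx -2599.9$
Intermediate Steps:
$V{\left(d \right)} = -8 + d$
$I{\left(S,t \right)} = \frac{S \left(S + 5 S t\right)}{7}$ ($I{\left(S,t \right)} = \frac{\left(5 S t + S\right) S}{7} = \frac{\left(S + 5 S t\right) S}{7} = \frac{S \left(S + 5 S t\right)}{7}$)
$I{\left(9 - 18,-46 \right)} + V{\left(58 \right)} = \frac{\left(9 - 18\right)^{2} \left(1 + 5 \left(-46\right)\right)}{7} + \left(-8 + 58\right) = \frac{\left(9 - 18\right)^{2} \left(1 - 230\right)}{7} + 50 = \frac{1}{7} \left(-9\right)^{2} \left(-229\right) + 50 = \frac{1}{7} \cdot 81 \left(-229\right) + 50 = - \frac{18549}{7} + 50 = - \frac{18199}{7}$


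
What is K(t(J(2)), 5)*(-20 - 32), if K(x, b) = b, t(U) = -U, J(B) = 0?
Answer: -260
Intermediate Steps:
K(t(J(2)), 5)*(-20 - 32) = 5*(-20 - 32) = 5*(-52) = -260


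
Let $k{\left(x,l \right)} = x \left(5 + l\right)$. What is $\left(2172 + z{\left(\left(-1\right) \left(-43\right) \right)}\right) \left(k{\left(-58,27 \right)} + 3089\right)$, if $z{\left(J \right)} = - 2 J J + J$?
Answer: $-1828539$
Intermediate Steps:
$z{\left(J \right)} = J - 2 J^{2}$ ($z{\left(J \right)} = - 2 J^{2} + J = J - 2 J^{2}$)
$\left(2172 + z{\left(\left(-1\right) \left(-43\right) \right)}\right) \left(k{\left(-58,27 \right)} + 3089\right) = \left(2172 + \left(-1\right) \left(-43\right) \left(1 - 2 \left(\left(-1\right) \left(-43\right)\right)\right)\right) \left(- 58 \left(5 + 27\right) + 3089\right) = \left(2172 + 43 \left(1 - 86\right)\right) \left(\left(-58\right) 32 + 3089\right) = \left(2172 + 43 \left(1 - 86\right)\right) \left(-1856 + 3089\right) = \left(2172 + 43 \left(-85\right)\right) 1233 = \left(2172 - 3655\right) 1233 = \left(-1483\right) 1233 = -1828539$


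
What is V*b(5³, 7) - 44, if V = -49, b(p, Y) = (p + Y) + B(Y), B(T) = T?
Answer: -6855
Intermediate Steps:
b(p, Y) = p + 2*Y (b(p, Y) = (p + Y) + Y = (Y + p) + Y = p + 2*Y)
V*b(5³, 7) - 44 = -49*(5³ + 2*7) - 44 = -49*(125 + 14) - 44 = -49*139 - 44 = -6811 - 44 = -6855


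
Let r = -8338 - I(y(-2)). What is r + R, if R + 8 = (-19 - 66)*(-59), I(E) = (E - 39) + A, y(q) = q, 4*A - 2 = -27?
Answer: -13135/4 ≈ -3283.8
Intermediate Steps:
A = -25/4 (A = ½ + (¼)*(-27) = ½ - 27/4 = -25/4 ≈ -6.2500)
I(E) = -181/4 + E (I(E) = (E - 39) - 25/4 = (-39 + E) - 25/4 = -181/4 + E)
r = -33163/4 (r = -8338 - (-181/4 - 2) = -8338 - 1*(-189/4) = -8338 + 189/4 = -33163/4 ≈ -8290.8)
R = 5007 (R = -8 + (-19 - 66)*(-59) = -8 - 85*(-59) = -8 + 5015 = 5007)
r + R = -33163/4 + 5007 = -13135/4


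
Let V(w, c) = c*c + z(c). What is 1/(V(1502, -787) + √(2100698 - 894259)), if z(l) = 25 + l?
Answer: 618607/382673414010 - √1206439/382673414010 ≈ 1.6137e-6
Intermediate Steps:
V(w, c) = 25 + c + c² (V(w, c) = c*c + (25 + c) = c² + (25 + c) = 25 + c + c²)
1/(V(1502, -787) + √(2100698 - 894259)) = 1/((25 - 787 + (-787)²) + √(2100698 - 894259)) = 1/((25 - 787 + 619369) + √1206439) = 1/(618607 + √1206439)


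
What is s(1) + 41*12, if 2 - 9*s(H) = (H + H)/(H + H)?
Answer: 4429/9 ≈ 492.11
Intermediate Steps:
s(H) = ⅑ (s(H) = 2/9 - (H + H)/(9*(H + H)) = 2/9 - 2*H/(9*(2*H)) = 2/9 - 2*H*1/(2*H)/9 = 2/9 - ⅑*1 = 2/9 - ⅑ = ⅑)
s(1) + 41*12 = ⅑ + 41*12 = ⅑ + 492 = 4429/9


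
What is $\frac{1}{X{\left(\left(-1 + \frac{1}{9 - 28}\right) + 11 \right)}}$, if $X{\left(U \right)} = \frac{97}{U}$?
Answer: $\frac{189}{1843} \approx 0.10255$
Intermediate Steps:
$\frac{1}{X{\left(\left(-1 + \frac{1}{9 - 28}\right) + 11 \right)}} = \frac{1}{97 \frac{1}{\left(-1 + \frac{1}{9 - 28}\right) + 11}} = \frac{1}{97 \frac{1}{\left(-1 + \frac{1}{-19}\right) + 11}} = \frac{1}{97 \frac{1}{\left(-1 - \frac{1}{19}\right) + 11}} = \frac{1}{97 \frac{1}{- \frac{20}{19} + 11}} = \frac{1}{97 \frac{1}{\frac{189}{19}}} = \frac{1}{97 \cdot \frac{19}{189}} = \frac{1}{\frac{1843}{189}} = \frac{189}{1843}$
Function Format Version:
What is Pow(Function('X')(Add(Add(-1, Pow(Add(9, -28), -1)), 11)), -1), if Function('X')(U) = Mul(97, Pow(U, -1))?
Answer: Rational(189, 1843) ≈ 0.10255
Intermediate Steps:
Pow(Function('X')(Add(Add(-1, Pow(Add(9, -28), -1)), 11)), -1) = Pow(Mul(97, Pow(Add(Add(-1, Pow(Add(9, -28), -1)), 11), -1)), -1) = Pow(Mul(97, Pow(Add(Add(-1, Pow(-19, -1)), 11), -1)), -1) = Pow(Mul(97, Pow(Add(Add(-1, Rational(-1, 19)), 11), -1)), -1) = Pow(Mul(97, Pow(Add(Rational(-20, 19), 11), -1)), -1) = Pow(Mul(97, Pow(Rational(189, 19), -1)), -1) = Pow(Mul(97, Rational(19, 189)), -1) = Pow(Rational(1843, 189), -1) = Rational(189, 1843)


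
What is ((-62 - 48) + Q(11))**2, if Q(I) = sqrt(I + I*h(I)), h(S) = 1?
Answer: (110 - sqrt(22))**2 ≈ 11090.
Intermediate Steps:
Q(I) = sqrt(2)*sqrt(I) (Q(I) = sqrt(I + I*1) = sqrt(I + I) = sqrt(2*I) = sqrt(2)*sqrt(I))
((-62 - 48) + Q(11))**2 = ((-62 - 48) + sqrt(2)*sqrt(11))**2 = (-110 + sqrt(22))**2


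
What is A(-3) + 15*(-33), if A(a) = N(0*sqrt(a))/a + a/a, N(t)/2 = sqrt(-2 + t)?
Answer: -494 - 2*I*sqrt(2)/3 ≈ -494.0 - 0.94281*I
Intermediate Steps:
N(t) = 2*sqrt(-2 + t)
A(a) = 1 + 2*I*sqrt(2)/a (A(a) = (2*sqrt(-2 + 0*sqrt(a)))/a + a/a = (2*sqrt(-2 + 0))/a + 1 = (2*sqrt(-2))/a + 1 = (2*(I*sqrt(2)))/a + 1 = (2*I*sqrt(2))/a + 1 = 2*I*sqrt(2)/a + 1 = 1 + 2*I*sqrt(2)/a)
A(-3) + 15*(-33) = (-3 + 2*I*sqrt(2))/(-3) + 15*(-33) = -(-3 + 2*I*sqrt(2))/3 - 495 = (1 - 2*I*sqrt(2)/3) - 495 = -494 - 2*I*sqrt(2)/3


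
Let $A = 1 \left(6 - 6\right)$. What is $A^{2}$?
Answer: $0$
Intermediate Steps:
$A = 0$ ($A = 1 \cdot 0 = 0$)
$A^{2} = 0^{2} = 0$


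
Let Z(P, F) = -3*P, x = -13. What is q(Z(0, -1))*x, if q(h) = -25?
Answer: 325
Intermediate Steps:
q(Z(0, -1))*x = -25*(-13) = 325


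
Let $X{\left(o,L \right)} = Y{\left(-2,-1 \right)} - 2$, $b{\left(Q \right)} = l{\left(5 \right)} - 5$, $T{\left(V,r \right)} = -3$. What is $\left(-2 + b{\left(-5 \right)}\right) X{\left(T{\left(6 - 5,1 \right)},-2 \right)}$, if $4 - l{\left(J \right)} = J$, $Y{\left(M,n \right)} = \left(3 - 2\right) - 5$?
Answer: $48$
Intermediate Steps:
$Y{\left(M,n \right)} = -4$ ($Y{\left(M,n \right)} = 1 - 5 = -4$)
$l{\left(J \right)} = 4 - J$
$b{\left(Q \right)} = -6$ ($b{\left(Q \right)} = \left(4 - 5\right) - 5 = -1 - 5 = -6$)
$X{\left(o,L \right)} = -6$ ($X{\left(o,L \right)} = -4 - 2 = -6$)
$\left(-2 + b{\left(-5 \right)}\right) X{\left(T{\left(6 - 5,1 \right)},-2 \right)} = \left(-2 - 6\right) \left(-6\right) = \left(-8\right) \left(-6\right) = 48$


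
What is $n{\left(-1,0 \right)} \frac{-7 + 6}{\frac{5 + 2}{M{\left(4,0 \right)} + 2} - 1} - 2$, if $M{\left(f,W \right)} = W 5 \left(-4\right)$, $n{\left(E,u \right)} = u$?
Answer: $-2$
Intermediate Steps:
$M{\left(f,W \right)} = - 20 W$ ($M{\left(f,W \right)} = 5 W \left(-4\right) = - 20 W$)
$n{\left(-1,0 \right)} \frac{-7 + 6}{\frac{5 + 2}{M{\left(4,0 \right)} + 2} - 1} - 2 = 0 \frac{-7 + 6}{\frac{5 + 2}{\left(-20\right) 0 + 2} - 1} - 2 = 0 \left(- \frac{1}{\frac{7}{0 + 2} - 1}\right) - 2 = 0 \left(- \frac{1}{\frac{7}{2} - 1}\right) - 2 = 0 \left(- \frac{1}{\frac{5}{2}}\right) - 2 = 0 \left(\left(-1\right) \frac{2}{5}\right) - 2 = 0 \left(- \frac{2}{5}\right) - 2 = 0 - 2 = -2$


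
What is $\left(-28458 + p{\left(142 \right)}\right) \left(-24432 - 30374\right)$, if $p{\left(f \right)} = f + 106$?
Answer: $1546077260$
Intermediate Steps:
$p{\left(f \right)} = 106 + f$
$\left(-28458 + p{\left(142 \right)}\right) \left(-24432 - 30374\right) = \left(-28458 + \left(106 + 142\right)\right) \left(-24432 - 30374\right) = \left(-28458 + 248\right) \left(-54806\right) = \left(-28210\right) \left(-54806\right) = 1546077260$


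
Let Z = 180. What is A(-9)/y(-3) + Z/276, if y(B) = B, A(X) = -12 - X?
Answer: 38/23 ≈ 1.6522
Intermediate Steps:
A(-9)/y(-3) + Z/276 = (-12 - 1*(-9))/(-3) + 180/276 = (-12 + 9)*(-⅓) + 180*(1/276) = -3*(-⅓) + 15/23 = 1 + 15/23 = 38/23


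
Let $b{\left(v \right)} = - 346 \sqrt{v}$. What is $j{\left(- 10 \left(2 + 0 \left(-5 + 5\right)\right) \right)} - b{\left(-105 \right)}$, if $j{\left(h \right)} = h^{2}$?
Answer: $400 + 346 i \sqrt{105} \approx 400.0 + 3545.4 i$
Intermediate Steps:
$j{\left(- 10 \left(2 + 0 \left(-5 + 5\right)\right) \right)} - b{\left(-105 \right)} = \left(- 10 \left(2 + 0 \left(-5 + 5\right)\right)\right)^{2} - - 346 \sqrt{-105} = \left(- 10 \left(2 + 0 \cdot 0\right)\right)^{2} - - 346 i \sqrt{105} = \left(- 10 \left(2 + 0\right)\right)^{2} - - 346 i \sqrt{105} = \left(\left(-10\right) 2\right)^{2} + 346 i \sqrt{105} = \left(-20\right)^{2} + 346 i \sqrt{105} = 400 + 346 i \sqrt{105}$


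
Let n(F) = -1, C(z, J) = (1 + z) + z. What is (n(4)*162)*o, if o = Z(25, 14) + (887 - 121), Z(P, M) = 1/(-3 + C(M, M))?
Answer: -1613277/13 ≈ -1.2410e+5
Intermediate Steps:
C(z, J) = 1 + 2*z
Z(P, M) = 1/(-2 + 2*M) (Z(P, M) = 1/(-3 + (1 + 2*M)) = 1/(-2 + 2*M))
o = 19917/26 (o = 1/(2*(-1 + 14)) + (887 - 121) = (½)/13 + 766 = (½)*(1/13) + 766 = 1/26 + 766 = 19917/26 ≈ 766.04)
(n(4)*162)*o = -1*162*(19917/26) = -162*19917/26 = -1613277/13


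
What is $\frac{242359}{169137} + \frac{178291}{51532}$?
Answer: $\frac{42644848855}{8715967884} \approx 4.8927$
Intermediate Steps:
$\frac{242359}{169137} + \frac{178291}{51532} = \frac{42644848855}{8715967884}$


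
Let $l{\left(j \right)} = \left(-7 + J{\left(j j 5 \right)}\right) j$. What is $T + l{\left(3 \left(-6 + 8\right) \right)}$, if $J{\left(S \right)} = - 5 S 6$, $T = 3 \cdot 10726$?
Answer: $-264$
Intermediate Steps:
$T = 32178$
$J{\left(S \right)} = - 30 S$
$l{\left(j \right)} = j \left(-7 - 150 j^{2}\right)$ ($l{\left(j \right)} = \left(-7 - 30 j j 5\right) j = \left(-7 - 30 j^{2} \cdot 5\right) j = \left(-7 - 30 \cdot 5 j^{2}\right) j = \left(-7 - 150 j^{2}\right) j = j \left(-7 - 150 j^{2}\right)$)
$T + l{\left(3 \left(-6 + 8\right) \right)} = 32178 - 3 \left(-6 + 8\right) \left(7 + 150 \left(3 \left(-6 + 8\right)\right)^{2}\right) = 32178 - 3 \cdot 2 \left(7 + 150 \left(3 \cdot 2\right)^{2}\right) = 32178 - 6 \left(7 + 150 \cdot 6^{2}\right) = 32178 - 6 \left(7 + 150 \cdot 36\right) = 32178 - 6 \left(7 + 5400\right) = 32178 - 6 \cdot 5407 = 32178 - 32442 = -264$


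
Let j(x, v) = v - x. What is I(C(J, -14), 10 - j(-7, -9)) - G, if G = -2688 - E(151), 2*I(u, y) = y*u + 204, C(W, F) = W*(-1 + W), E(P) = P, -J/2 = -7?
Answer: 4033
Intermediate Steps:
J = 14 (J = -2*(-7) = 14)
I(u, y) = 102 + u*y/2 (I(u, y) = (y*u + 204)/2 = (u*y + 204)/2 = (204 + u*y)/2 = 102 + u*y/2)
G = -2839 (G = -2688 - 1*151 = -2688 - 151 = -2839)
I(C(J, -14), 10 - j(-7, -9)) - G = (102 + (14*(-1 + 14))*(10 - (-9 - 1*(-7)))/2) - 1*(-2839) = (102 + (14*13)*(10 - (-9 + 7))/2) + 2839 = (102 + (½)*182*(10 - 1*(-2))) + 2839 = (102 + (½)*182*(10 + 2)) + 2839 = (102 + (½)*182*12) + 2839 = (102 + 1092) + 2839 = 1194 + 2839 = 4033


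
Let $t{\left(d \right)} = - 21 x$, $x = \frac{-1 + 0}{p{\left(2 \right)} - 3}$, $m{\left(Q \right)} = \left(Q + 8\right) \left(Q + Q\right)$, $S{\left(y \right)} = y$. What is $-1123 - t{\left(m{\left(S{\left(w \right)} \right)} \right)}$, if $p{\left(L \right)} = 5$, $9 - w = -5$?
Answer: $- \frac{2267}{2} \approx -1133.5$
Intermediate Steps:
$w = 14$ ($w = 9 - -5 = 9 + 5 = 14$)
$m{\left(Q \right)} = 2 Q \left(8 + Q\right)$ ($m{\left(Q \right)} = \left(8 + Q\right) 2 Q = 2 Q \left(8 + Q\right)$)
$x = - \frac{1}{2}$ ($x = \frac{-1 + 0}{5 - 3} = - \frac{1}{2} \approx -0.5$)
$t{\left(d \right)} = \frac{21}{2}$ ($t{\left(d \right)} = \left(-21\right) \left(- \frac{1}{2}\right) = \frac{21}{2}$)
$-1123 - t{\left(m{\left(S{\left(w \right)} \right)} \right)} = -1123 - \frac{21}{2} = - \frac{2267}{2}$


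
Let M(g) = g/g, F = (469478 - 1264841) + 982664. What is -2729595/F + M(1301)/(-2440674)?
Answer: -6662051734331/457140680874 ≈ -14.573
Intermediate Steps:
F = 187301 (F = -795363 + 982664 = 187301)
M(g) = 1
-2729595/F + M(1301)/(-2440674) = -2729595/187301 + 1/(-2440674) = -2729595*1/187301 + 1*(-1/2440674) = -2729595/187301 - 1/2440674 = -6662051734331/457140680874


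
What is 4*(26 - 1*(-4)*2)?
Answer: 136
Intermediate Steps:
4*(26 - 1*(-4)*2) = 4*(26 + 4*2) = 4*(26 + 8) = 4*34 = 136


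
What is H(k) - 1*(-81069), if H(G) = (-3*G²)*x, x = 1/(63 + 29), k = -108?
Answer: 1855839/23 ≈ 80689.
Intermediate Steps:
x = 1/92 ≈ 0.010870
H(G) = -3*G²/92 (H(G) = -3*G²*(1/92) = -3*G²/92)
H(k) - 1*(-81069) = -3/92*(-108)² - 1*(-81069) = -3/92*11664 + 81069 = -8748/23 + 81069 = 1855839/23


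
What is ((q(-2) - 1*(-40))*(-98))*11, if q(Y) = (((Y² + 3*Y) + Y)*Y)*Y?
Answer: -25872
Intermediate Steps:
q(Y) = Y²*(Y² + 4*Y) (q(Y) = ((Y² + 4*Y)*Y)*Y = (Y*(Y² + 4*Y))*Y = Y²*(Y² + 4*Y))
((q(-2) - 1*(-40))*(-98))*11 = (((-2)³*(4 - 2) - 1*(-40))*(-98))*11 = ((-8*2 + 40)*(-98))*11 = ((-16 + 40)*(-98))*11 = (24*(-98))*11 = -2352*11 = -25872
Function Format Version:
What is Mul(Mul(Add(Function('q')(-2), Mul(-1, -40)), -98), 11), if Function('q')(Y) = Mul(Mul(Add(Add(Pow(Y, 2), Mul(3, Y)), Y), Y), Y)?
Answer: -25872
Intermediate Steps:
Function('q')(Y) = Mul(Pow(Y, 2), Add(Pow(Y, 2), Mul(4, Y))) (Function('q')(Y) = Mul(Mul(Add(Pow(Y, 2), Mul(4, Y)), Y), Y) = Mul(Mul(Y, Add(Pow(Y, 2), Mul(4, Y))), Y) = Mul(Pow(Y, 2), Add(Pow(Y, 2), Mul(4, Y))))
Mul(Mul(Add(Function('q')(-2), Mul(-1, -40)), -98), 11) = Mul(Mul(Add(Mul(Pow(-2, 3), Add(4, -2)), Mul(-1, -40)), -98), 11) = Mul(Mul(Add(Mul(-8, 2), 40), -98), 11) = Mul(Mul(Add(-16, 40), -98), 11) = Mul(Mul(24, -98), 11) = Mul(-2352, 11) = -25872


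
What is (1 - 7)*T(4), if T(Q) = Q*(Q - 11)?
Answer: 168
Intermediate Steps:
T(Q) = Q*(-11 + Q)
(1 - 7)*T(4) = (1 - 7)*(4*(-11 + 4)) = -24*(-7) = -6*(-28) = 168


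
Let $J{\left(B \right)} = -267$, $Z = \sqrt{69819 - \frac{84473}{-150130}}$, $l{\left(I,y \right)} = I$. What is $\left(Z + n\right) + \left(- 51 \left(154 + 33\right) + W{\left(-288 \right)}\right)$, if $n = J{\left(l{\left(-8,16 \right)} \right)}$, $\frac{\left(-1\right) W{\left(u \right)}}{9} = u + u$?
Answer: $-4620 + \frac{\sqrt{1573664302872590}}{150130} \approx -4355.8$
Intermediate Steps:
$W{\left(u \right)} = - 18 u$ ($W{\left(u \right)} = - 9 \left(u + u\right) = - 9 \cdot 2 u = - 18 u$)
$Z = \frac{\sqrt{1573664302872590}}{150130}$ ($Z = \sqrt{69819 - - \frac{84473}{150130}} = \sqrt{69819 + \frac{84473}{150130}} = \sqrt{\frac{10482010943}{150130}} = \frac{\sqrt{1573664302872590}}{150130} \approx 264.23$)
$n = -267$
$\left(Z + n\right) + \left(- 51 \left(154 + 33\right) + W{\left(-288 \right)}\right) = \left(\frac{\sqrt{1573664302872590}}{150130} - 267\right) - \left(-5184 + 51 \left(154 + 33\right)\right) = \left(-267 + \frac{\sqrt{1573664302872590}}{150130}\right) + \left(\left(-51\right) 187 + 5184\right) = \left(-267 + \frac{\sqrt{1573664302872590}}{150130}\right) + \left(-9537 + 5184\right) = \left(-267 + \frac{\sqrt{1573664302872590}}{150130}\right) - 4353 = -4620 + \frac{\sqrt{1573664302872590}}{150130}$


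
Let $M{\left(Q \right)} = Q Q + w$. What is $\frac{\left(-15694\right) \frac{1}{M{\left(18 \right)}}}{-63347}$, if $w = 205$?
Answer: $\frac{15694}{33510563} \approx 0.00046833$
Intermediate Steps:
$M{\left(Q \right)} = 205 + Q^{2}$ ($M{\left(Q \right)} = Q Q + 205 = Q^{2} + 205 = 205 + Q^{2}$)
$\frac{\left(-15694\right) \frac{1}{M{\left(18 \right)}}}{-63347} = \frac{\left(-15694\right) \frac{1}{205 + 18^{2}}}{-63347} = - \frac{15694}{205 + 324} \left(- \frac{1}{63347}\right) = - \frac{15694}{529} \left(- \frac{1}{63347}\right) = \left(-15694\right) \frac{1}{529} \left(- \frac{1}{63347}\right) = \left(- \frac{15694}{529}\right) \left(- \frac{1}{63347}\right) = \frac{15694}{33510563}$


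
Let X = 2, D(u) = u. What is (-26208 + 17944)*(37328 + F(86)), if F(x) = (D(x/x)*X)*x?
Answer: -309900000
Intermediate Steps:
F(x) = 2*x (F(x) = ((x/x)*2)*x = (1*2)*x = 2*x)
(-26208 + 17944)*(37328 + F(86)) = (-26208 + 17944)*(37328 + 2*86) = -8264*(37328 + 172) = -8264*37500 = -309900000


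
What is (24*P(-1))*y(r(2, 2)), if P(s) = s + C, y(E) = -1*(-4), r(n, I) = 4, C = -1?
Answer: -192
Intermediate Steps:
y(E) = 4
P(s) = -1 + s (P(s) = s - 1 = -1 + s)
(24*P(-1))*y(r(2, 2)) = (24*(-1 - 1))*4 = (24*(-2))*4 = -48*4 = -192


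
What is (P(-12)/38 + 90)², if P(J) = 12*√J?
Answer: 2923668/361 + 2160*I*√3/19 ≈ 8098.8 + 196.91*I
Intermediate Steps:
(P(-12)/38 + 90)² = ((12*√(-12))/38 + 90)² = ((12*(2*I*√3))*(1/38) + 90)² = ((24*I*√3)*(1/38) + 90)² = (12*I*√3/19 + 90)² = (90 + 12*I*√3/19)²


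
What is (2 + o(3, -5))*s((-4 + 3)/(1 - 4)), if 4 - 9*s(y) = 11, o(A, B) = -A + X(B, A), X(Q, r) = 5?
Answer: -28/9 ≈ -3.1111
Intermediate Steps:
o(A, B) = 5 - A (o(A, B) = -A + 5 = 5 - A)
s(y) = -7/9 (s(y) = 4/9 - ⅑*11 = 4/9 - 11/9 = -7/9)
(2 + o(3, -5))*s((-4 + 3)/(1 - 4)) = (2 + (5 - 1*3))*(-7/9) = (2 + (5 - 3))*(-7/9) = (2 + 2)*(-7/9) = 4*(-7/9) = -28/9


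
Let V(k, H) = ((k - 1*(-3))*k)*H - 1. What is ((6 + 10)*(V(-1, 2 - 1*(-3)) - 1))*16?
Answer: -3072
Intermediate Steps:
V(k, H) = -1 + H*k*(3 + k) (V(k, H) = ((k + 3)*k)*H - 1 = ((3 + k)*k)*H - 1 = (k*(3 + k))*H - 1 = H*k*(3 + k) - 1 = -1 + H*k*(3 + k))
((6 + 10)*(V(-1, 2 - 1*(-3)) - 1))*16 = ((6 + 10)*((-1 + (2 - 1*(-3))*(-1)² + 3*(2 - 1*(-3))*(-1)) - 1))*16 = (16*((-1 + (2 + 3)*1 + 3*(2 + 3)*(-1)) - 1))*16 = (16*((-1 + 5*1 + 3*5*(-1)) - 1))*16 = (16*((-1 + 5 - 15) - 1))*16 = (16*(-11 - 1))*16 = (16*(-12))*16 = -192*16 = -3072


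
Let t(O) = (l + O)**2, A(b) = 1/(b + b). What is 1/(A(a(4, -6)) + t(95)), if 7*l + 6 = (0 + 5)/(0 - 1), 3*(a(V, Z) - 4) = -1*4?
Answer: 784/6843603 ≈ 0.00011456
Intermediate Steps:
a(V, Z) = 8/3 (a(V, Z) = 4 + (-1*4)/3 = 4 + (1/3)*(-4) = 4 - 4/3 = 8/3)
l = -11/7 (l = -6/7 + ((0 + 5)/(0 - 1))/7 = -6/7 + (5/(-1))/7 = -6/7 + (5*(-1))/7 = -6/7 + (1/7)*(-5) = -6/7 - 5/7 = -11/7 ≈ -1.5714)
A(b) = 1/(2*b)
t(O) = (-11/7 + O)**2
1/(A(a(4, -6)) + t(95)) = 1/(1/(2*(8/3)) + (-11 + 7*95)**2/49) = 1/((1/2)*(3/8) + (-11 + 665)**2/49) = 1/(3/16 + (1/49)*654**2) = 1/(3/16 + (1/49)*427716) = 1/(3/16 + 427716/49) = 1/(6843603/784) = 784/6843603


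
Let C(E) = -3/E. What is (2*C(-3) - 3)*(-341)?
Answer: 341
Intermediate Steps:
(2*C(-3) - 3)*(-341) = (2*(-3/(-3)) - 3)*(-341) = (2*(-3*(-⅓)) - 3)*(-341) = (2*1 - 3)*(-341) = (2 - 3)*(-341) = -1*(-341) = 341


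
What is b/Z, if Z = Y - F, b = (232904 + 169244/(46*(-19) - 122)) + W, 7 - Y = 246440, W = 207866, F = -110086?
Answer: -109709419/33950403 ≈ -3.2315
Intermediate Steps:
Y = -246433 (Y = 7 - 1*246440 = 7 - 246440 = -246433)
b = 109709419/249 (b = (232904 + 169244/(46*(-19) - 122)) + 207866 = (232904 + 169244/(-874 - 122)) + 207866 = (232904 + 169244/(-996)) + 207866 = (232904 + 169244*(-1/996)) + 207866 = (232904 - 42311/249) + 207866 = 57950785/249 + 207866 = 109709419/249 ≈ 4.4060e+5)
Z = -136347 (Z = -246433 - 1*(-110086) = -246433 + 110086 = -136347)
b/Z = (109709419/249)/(-136347) = (109709419/249)*(-1/136347) = -109709419/33950403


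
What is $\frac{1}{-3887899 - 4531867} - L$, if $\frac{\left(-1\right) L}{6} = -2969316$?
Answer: $- \frac{150005675400337}{8419766} \approx -1.7816 \cdot 10^{7}$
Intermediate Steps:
$L = 17815896$ ($L = \left(-6\right) \left(-2969316\right) = 17815896$)
$\frac{1}{-3887899 - 4531867} - L = \frac{1}{-3887899 - 4531867} - 17815896 = \frac{1}{-8419766} - 17815896 = - \frac{1}{8419766} - 17815896 = - \frac{150005675400337}{8419766}$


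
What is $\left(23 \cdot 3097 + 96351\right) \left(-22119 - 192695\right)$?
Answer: $-35998959748$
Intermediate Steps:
$\left(23 \cdot 3097 + 96351\right) \left(-22119 - 192695\right) = \left(71231 + 96351\right) \left(-214814\right) = 167582 \left(-214814\right) = -35998959748$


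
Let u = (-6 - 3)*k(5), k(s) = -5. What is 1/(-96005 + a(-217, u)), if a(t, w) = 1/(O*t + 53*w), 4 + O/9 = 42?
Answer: -71829/6895943146 ≈ -1.0416e-5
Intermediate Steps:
O = 342 (O = -36 + 9*42 = -36 + 378 = 342)
u = 45 (u = (-6 - 3)*(-5) = -9*(-5) = 45)
a(t, w) = 1/(53*w + 342*t) (a(t, w) = 1/(342*t + 53*w) = 1/(53*w + 342*t))
1/(-96005 + a(-217, u)) = 1/(-96005 + 1/(53*45 + 342*(-217))) = 1/(-96005 + 1/(2385 - 74214)) = 1/(-96005 + 1/(-71829)) = 1/(-96005 - 1/71829) = 1/(-6895943146/71829) = -71829/6895943146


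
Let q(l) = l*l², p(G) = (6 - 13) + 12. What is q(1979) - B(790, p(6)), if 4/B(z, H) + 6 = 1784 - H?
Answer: 13741878938243/1773 ≈ 7.7506e+9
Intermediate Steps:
p(G) = 5 (p(G) = -7 + 12 = 5)
q(l) = l³
B(z, H) = 4/(1778 - H) (B(z, H) = 4/(-6 + (1784 - H)) = 4/(1778 - H))
q(1979) - B(790, p(6)) = 1979³ - (-4)/(-1778 + 5) = 7750636739 - (-4)/(-1773) = 7750636739 - (-4)*(-1)/1773 = 7750636739 - 1*4/1773 = 7750636739 - 4/1773 = 13741878938243/1773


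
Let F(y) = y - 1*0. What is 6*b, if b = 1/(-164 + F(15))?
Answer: -6/149 ≈ -0.040268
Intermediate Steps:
F(y) = y (F(y) = y + 0 = y)
b = -1/149 (b = 1/(-164 + 15) = 1/(-149) = -1/149 ≈ -0.0067114)
6*b = 6*(-1/149) = -6/149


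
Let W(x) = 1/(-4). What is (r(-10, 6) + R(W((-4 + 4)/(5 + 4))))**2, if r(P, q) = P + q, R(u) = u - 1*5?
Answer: 1369/16 ≈ 85.563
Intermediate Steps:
W(x) = -1/4
R(u) = -5 + u (R(u) = u - 5 = -5 + u)
(r(-10, 6) + R(W((-4 + 4)/(5 + 4))))**2 = ((-10 + 6) + (-5 - 1/4))**2 = (-4 - 21/4)**2 = (-37/4)**2 = 1369/16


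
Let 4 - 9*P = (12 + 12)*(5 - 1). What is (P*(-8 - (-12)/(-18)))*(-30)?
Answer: -23920/9 ≈ -2657.8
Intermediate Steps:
P = -92/9 (P = 4/9 - (12 + 12)*(5 - 1)/9 = 4/9 - 8*4/3 = 4/9 - ⅑*96 = 4/9 - 32/3 = -92/9 ≈ -10.222)
(P*(-8 - (-12)/(-18)))*(-30) = -92*(-8 - (-12)/(-18))/9*(-30) = -92*(-8 - (-12)*(-1)/18)/9*(-30) = -92*(-8 - 1*⅔)/9*(-30) = -92*(-8 - ⅔)/9*(-30) = -92/9*(-26/3)*(-30) = (2392/27)*(-30) = -23920/9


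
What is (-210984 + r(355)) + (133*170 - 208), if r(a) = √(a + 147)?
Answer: -188582 + √502 ≈ -1.8856e+5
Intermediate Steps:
r(a) = √(147 + a)
(-210984 + r(355)) + (133*170 - 208) = (-210984 + √(147 + 355)) + (133*170 - 208) = (-210984 + √502) + (22610 - 208) = (-210984 + √502) + 22402 = -188582 + √502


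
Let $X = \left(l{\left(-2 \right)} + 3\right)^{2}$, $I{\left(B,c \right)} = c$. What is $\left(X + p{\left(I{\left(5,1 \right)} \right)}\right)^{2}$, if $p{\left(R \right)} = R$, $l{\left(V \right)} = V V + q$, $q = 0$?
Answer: $2500$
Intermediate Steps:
$l{\left(V \right)} = V^{2}$ ($l{\left(V \right)} = V V + 0 = V^{2} + 0 = V^{2}$)
$X = 49$ ($X = \left(\left(-2\right)^{2} + 3\right)^{2} = \left(4 + 3\right)^{2} = 7^{2} = 49$)
$\left(X + p{\left(I{\left(5,1 \right)} \right)}\right)^{2} = \left(49 + 1\right)^{2} = 50^{2} = 2500$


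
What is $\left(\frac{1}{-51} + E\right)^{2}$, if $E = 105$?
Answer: $\frac{28665316}{2601} \approx 11021.0$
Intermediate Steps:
$\left(\frac{1}{-51} + E\right)^{2} = \left(\frac{1}{-51} + 105\right)^{2} = \left(- \frac{1}{51} + 105\right)^{2} = \left(\frac{5354}{51}\right)^{2} = \frac{28665316}{2601}$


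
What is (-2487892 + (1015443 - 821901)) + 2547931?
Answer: 253581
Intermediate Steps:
(-2487892 + (1015443 - 821901)) + 2547931 = (-2487892 + 193542) + 2547931 = -2294350 + 2547931 = 253581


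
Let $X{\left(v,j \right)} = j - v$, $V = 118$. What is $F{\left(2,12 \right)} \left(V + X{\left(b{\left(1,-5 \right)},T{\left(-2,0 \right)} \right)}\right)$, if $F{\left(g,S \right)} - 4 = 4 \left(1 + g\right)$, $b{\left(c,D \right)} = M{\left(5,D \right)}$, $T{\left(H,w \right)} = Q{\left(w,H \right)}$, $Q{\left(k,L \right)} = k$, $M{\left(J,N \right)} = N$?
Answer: $1968$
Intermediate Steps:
$T{\left(H,w \right)} = w$
$b{\left(c,D \right)} = D$
$F{\left(g,S \right)} = 8 + 4 g$ ($F{\left(g,S \right)} = 4 + 4 \left(1 + g\right) = 4 + \left(4 + 4 g\right) = 8 + 4 g$)
$F{\left(2,12 \right)} \left(V + X{\left(b{\left(1,-5 \right)},T{\left(-2,0 \right)} \right)}\right) = \left(8 + 4 \cdot 2\right) \left(118 + \left(0 - -5\right)\right) = \left(8 + 8\right) \left(118 + \left(0 + 5\right)\right) = 16 \left(118 + 5\right) = 16 \cdot 123 = 1968$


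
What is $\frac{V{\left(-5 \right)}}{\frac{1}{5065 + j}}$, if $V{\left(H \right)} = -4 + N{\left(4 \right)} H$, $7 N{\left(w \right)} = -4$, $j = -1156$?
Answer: $- \frac{31272}{7} \approx -4467.4$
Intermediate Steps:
$N{\left(w \right)} = - \frac{4}{7}$ ($N{\left(w \right)} = \frac{1}{7} \left(-4\right) = - \frac{4}{7}$)
$V{\left(H \right)} = -4 - \frac{4 H}{7}$
$\frac{V{\left(-5 \right)}}{\frac{1}{5065 + j}} = \frac{-4 - - \frac{20}{7}}{\frac{1}{5065 - 1156}} = \frac{-4 + \frac{20}{7}}{\frac{1}{3909}} = - \frac{8 \frac{1}{\frac{1}{3909}}}{7} = \left(- \frac{8}{7}\right) 3909 = - \frac{31272}{7}$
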